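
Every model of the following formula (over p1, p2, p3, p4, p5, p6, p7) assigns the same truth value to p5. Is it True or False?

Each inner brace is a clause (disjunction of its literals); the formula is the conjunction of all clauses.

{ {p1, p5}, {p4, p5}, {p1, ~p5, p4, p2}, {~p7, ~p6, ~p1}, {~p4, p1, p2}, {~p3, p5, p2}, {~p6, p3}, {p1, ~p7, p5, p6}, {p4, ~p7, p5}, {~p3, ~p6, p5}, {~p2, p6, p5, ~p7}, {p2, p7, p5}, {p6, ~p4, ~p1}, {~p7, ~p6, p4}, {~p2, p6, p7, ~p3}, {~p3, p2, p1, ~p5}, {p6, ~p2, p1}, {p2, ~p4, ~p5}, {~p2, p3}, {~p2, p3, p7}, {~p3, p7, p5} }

Suppose p5 = 0.
From the singleton clause (p1), p1 = 1.
From the singleton clause (p4), p4 = 1.
From the singleton clause (p6), p6 = 1.
From the singleton clause (~p7), p7 = 0.
From the singleton clause (p3), p3 = 1.
But (~p3) is also a unit clause — contradiction.
So every satisfying assignment has p5 = True.

True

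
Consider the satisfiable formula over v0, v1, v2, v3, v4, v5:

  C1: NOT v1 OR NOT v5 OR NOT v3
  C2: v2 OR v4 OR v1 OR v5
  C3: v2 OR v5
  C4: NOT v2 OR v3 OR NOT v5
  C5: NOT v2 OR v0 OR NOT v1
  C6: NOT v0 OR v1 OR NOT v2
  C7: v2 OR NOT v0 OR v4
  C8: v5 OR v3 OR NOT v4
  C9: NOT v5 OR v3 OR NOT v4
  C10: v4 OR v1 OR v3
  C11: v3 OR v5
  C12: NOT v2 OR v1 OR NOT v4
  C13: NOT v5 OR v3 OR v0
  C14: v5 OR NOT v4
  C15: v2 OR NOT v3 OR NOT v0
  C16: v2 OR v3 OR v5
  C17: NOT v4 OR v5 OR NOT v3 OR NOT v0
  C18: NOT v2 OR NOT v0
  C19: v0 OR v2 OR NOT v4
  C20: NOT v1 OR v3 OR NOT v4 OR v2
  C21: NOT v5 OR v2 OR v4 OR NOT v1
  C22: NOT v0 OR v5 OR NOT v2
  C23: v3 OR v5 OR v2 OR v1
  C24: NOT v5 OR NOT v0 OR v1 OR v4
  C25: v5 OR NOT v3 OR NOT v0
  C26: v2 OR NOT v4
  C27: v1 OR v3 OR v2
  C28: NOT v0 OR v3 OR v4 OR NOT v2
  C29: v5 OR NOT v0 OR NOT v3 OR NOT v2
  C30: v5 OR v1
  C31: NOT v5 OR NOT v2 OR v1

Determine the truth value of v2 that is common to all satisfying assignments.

Suppose v2 = true.
Unit clause (NOT v0) forces v0 = false.
Unit clause (NOT v1) forces v1 = false.
Unit clause (NOT v4) forces v4 = false.
Unit clause (v3) forces v3 = true.
Unit clause (v5) forces v5 = true.
That conflicts with the unit clause (NOT v5).
So every satisfying assignment has v2 = False.

False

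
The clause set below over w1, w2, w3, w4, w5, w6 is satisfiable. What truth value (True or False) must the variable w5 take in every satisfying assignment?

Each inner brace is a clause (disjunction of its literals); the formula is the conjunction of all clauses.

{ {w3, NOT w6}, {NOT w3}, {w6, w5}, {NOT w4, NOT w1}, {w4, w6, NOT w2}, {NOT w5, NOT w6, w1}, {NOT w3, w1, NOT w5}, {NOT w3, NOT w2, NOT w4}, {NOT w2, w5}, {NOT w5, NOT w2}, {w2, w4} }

Suppose w5 = false.
Unit clause (NOT w3) forces w3 = false.
Unit clause (NOT w6) forces w6 = false.
But (w6) is also a unit clause — contradiction.
So every satisfying assignment has w5 = True.

True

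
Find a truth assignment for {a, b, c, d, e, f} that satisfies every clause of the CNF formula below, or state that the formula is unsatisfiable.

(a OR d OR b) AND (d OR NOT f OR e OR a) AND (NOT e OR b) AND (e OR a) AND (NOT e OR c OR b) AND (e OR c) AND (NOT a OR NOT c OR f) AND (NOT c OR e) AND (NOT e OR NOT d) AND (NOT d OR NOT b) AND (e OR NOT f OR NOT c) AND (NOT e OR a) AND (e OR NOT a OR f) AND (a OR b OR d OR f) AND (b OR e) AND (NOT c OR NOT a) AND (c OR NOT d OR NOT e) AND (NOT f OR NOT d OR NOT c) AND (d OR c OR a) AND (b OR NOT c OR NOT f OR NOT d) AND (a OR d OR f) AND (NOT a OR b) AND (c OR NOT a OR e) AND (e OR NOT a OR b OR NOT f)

Case e = true:
Unit clause (b) forces b = true.
Unit clause (NOT d) forces d = false.
Unit clause (a) forces a = true.
Unit clause (NOT c) forces c = false.
No clause remains; f is free.

a: true, b: true, c: false, d: false, e: true, f: true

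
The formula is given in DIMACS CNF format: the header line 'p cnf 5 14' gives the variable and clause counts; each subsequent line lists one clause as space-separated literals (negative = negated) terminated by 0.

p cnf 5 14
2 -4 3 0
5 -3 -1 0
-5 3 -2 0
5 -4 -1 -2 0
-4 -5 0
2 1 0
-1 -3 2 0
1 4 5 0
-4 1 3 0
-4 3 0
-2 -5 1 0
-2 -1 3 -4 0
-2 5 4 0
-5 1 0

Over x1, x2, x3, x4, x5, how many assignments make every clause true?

There are 2^5 = 32 truth assignments over (x1, x2, x3, x4, x5).
Split on x3. With x3 = True, the clauses containing x3 are satisfied and ¬x3 drops from the rest; 2 of the 2^4 = 16 assignments to the other variables satisfy what remains.
With x3 = False, by the same count on the reduced clause set, 2 assignments work.
(One model: x1=F, x2=T, x3=T, x4=T, x5=F.)
Total: 2 + 2 = 4.

4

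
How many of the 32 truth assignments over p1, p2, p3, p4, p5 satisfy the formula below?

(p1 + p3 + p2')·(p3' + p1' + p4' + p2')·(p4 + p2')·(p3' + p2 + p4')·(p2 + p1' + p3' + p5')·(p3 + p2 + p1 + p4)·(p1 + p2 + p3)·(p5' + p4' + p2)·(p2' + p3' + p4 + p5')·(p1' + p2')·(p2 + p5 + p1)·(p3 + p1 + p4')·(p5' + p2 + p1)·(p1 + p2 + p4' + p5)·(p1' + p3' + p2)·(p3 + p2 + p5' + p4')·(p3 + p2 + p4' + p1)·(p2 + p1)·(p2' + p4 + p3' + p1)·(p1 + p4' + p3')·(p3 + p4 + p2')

3

There are 2^5 = 32 truth assignments over (p1, p2, p3, p4, p5).
Split on p5. With p5 = 1, the clauses containing p5 are satisfied and p5' drops from the rest; 1 of the 2^4 = 16 assignments to the other variables satisfy what remains.
With p5 = 0, by the same count on the reduced clause set, 2 assignments work.
Total: 1 + 2 = 3.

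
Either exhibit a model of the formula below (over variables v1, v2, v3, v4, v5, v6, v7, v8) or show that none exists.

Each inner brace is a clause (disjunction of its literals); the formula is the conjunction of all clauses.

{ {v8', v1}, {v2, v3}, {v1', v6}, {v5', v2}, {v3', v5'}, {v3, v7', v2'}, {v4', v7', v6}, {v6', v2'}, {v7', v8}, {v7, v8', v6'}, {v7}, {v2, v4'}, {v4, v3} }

v1=1, v2=0, v3=1, v4=0, v5=0, v6=1, v7=1, v8=1

Unit clause (v7) forces v7 = 1.
Unit clause (v8) forces v8 = 1.
Unit clause (v1) forces v1 = 1.
Unit clause (v6) forces v6 = 1.
Unit clause (v2') forces v2 = 0.
Unit clause (v3) forces v3 = 1.
Unit clause (v5') forces v5 = 0.
Unit clause (v4') forces v4 = 0.
All clauses are satisfied.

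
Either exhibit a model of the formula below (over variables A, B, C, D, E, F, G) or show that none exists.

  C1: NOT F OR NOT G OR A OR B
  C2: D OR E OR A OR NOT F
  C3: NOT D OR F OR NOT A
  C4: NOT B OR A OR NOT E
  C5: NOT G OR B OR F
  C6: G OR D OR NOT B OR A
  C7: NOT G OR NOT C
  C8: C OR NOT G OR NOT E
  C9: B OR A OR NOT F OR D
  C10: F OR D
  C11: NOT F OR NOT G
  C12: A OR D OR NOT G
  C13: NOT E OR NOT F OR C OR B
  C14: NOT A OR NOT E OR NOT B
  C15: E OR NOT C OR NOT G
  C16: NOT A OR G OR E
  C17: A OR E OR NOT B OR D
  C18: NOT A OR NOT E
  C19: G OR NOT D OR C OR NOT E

A: false, B: false, C: true, D: true, E: false, F: false, G: false

Suppose G = false.
Suppose F = false.
From the singleton clause (D), D = true.
From the singleton clause (NOT A), A = false.
Suppose B = false.
Suppose C = true.
No clause remains; E is free.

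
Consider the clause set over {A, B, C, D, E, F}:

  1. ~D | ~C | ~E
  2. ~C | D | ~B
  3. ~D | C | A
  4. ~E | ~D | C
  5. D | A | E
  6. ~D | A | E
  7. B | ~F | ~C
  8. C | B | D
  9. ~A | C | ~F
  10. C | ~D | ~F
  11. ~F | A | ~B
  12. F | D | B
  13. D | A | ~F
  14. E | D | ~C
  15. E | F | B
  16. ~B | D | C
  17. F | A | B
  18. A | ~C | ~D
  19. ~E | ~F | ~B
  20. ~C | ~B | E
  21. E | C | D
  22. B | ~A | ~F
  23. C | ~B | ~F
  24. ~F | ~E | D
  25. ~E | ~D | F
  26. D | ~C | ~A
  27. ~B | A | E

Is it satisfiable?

Satisfiable

Suppose D = 1.
Suppose C = 0.
The clause (A) is unit, so A = 1.
The clause (~E) is unit, so E = 0.
The clause (~F) is unit, so F = 0.
The clause (B) is unit, so B = 1.
All clauses are satisfied.
A satisfying assignment: A: 1; B: 1; C: 0; D: 1; E: 0; F: 0.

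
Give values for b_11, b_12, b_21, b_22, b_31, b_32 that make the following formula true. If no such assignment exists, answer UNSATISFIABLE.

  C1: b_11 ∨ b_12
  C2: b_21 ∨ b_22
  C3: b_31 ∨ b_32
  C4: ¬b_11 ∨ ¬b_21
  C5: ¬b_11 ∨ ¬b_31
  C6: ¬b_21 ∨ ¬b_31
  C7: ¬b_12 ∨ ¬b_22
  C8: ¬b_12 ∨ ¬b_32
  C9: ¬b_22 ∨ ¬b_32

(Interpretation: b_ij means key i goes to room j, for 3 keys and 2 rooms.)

UNSATISFIABLE

Try b_11 = True.
From the singleton clause (¬b_21), b_21 = False.
From the singleton clause (b_22), b_22 = True.
From the singleton clause (¬b_31), b_31 = False.
From the singleton clause (b_32), b_32 = True.
Now (¬b_32) is unsatisfied and unit — conflict.
Backtrack on b_11: now try b_11 = False.
From the singleton clause (b_12), b_12 = True.
From the singleton clause (¬b_22), b_22 = False.
From the singleton clause (b_21), b_21 = True.
From the singleton clause (¬b_31), b_31 = False.
From the singleton clause (b_32), b_32 = True.
Now (¬b_32) is unsatisfied and unit — conflict.
Either choice for b_11 ends in contradiction.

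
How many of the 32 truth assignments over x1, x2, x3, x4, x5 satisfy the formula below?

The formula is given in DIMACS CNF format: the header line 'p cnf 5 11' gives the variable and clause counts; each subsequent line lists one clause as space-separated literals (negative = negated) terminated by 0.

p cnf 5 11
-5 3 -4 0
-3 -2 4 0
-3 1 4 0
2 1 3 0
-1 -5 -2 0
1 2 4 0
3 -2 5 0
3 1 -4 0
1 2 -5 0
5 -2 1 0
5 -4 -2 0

There are 2^5 = 32 truth assignments over (x1, x2, x3, x4, x5).
Split on x1. With x1 = True, the clauses containing x1 are satisfied and ¬x1 drops from the rest; 7 of the 2^4 = 16 assignments to the other variables satisfy what remains.
With x1 = False, by the same count on the reduced clause set, 3 assignments work.
Total: 7 + 3 = 10.

10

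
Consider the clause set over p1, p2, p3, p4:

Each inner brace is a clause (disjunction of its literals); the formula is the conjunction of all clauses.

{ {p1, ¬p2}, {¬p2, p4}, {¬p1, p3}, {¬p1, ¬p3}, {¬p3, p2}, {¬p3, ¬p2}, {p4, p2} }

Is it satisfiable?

Satisfiable

Branch on p1: set p1 = False.
The clause (¬p2) is unit, so p2 = False.
The clause (¬p3) is unit, so p3 = False.
The clause (p4) is unit, so p4 = True.
All clauses are satisfied.
A satisfying assignment: p1: False, p2: False, p3: False, p4: True.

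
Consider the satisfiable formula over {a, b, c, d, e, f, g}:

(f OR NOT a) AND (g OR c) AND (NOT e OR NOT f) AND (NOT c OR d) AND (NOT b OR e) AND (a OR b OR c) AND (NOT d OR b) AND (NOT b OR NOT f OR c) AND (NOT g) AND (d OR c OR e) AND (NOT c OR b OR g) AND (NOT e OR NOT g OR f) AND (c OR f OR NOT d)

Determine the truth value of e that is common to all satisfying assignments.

Suppose e = false.
From the singleton clause (NOT b), b = false.
From the singleton clause (NOT d), d = false.
From the singleton clause (NOT c), c = false.
Now (c) is unsatisfied and unit — conflict.
So every satisfying assignment has e = True.

True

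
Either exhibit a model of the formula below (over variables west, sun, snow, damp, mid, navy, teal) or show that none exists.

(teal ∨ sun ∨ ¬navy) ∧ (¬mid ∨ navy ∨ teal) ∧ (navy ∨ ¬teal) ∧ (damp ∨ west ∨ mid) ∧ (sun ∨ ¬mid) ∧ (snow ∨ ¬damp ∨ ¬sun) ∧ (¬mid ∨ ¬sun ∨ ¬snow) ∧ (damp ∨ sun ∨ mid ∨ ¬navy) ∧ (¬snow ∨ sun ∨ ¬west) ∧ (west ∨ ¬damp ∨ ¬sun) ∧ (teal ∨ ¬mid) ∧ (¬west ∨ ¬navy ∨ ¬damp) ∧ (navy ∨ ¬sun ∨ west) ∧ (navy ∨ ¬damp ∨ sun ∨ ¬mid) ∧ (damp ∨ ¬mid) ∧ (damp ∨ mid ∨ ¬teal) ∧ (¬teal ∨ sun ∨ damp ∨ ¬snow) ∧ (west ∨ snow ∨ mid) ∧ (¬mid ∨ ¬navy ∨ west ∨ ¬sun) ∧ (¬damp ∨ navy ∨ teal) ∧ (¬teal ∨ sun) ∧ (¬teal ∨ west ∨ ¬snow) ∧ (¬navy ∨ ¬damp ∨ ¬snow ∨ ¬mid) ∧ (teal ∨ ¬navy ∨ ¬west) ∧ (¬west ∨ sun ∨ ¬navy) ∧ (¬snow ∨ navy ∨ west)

Case navy = False:
From the singleton clause (¬teal), teal = False.
From the singleton clause (¬mid), mid = False.
From the singleton clause (¬damp), damp = False.
From the singleton clause (west), west = True.
Case snow = False:
No clause remains; sun is free.

west=True,  sun=False,  snow=False,  damp=False,  mid=False,  navy=False,  teal=False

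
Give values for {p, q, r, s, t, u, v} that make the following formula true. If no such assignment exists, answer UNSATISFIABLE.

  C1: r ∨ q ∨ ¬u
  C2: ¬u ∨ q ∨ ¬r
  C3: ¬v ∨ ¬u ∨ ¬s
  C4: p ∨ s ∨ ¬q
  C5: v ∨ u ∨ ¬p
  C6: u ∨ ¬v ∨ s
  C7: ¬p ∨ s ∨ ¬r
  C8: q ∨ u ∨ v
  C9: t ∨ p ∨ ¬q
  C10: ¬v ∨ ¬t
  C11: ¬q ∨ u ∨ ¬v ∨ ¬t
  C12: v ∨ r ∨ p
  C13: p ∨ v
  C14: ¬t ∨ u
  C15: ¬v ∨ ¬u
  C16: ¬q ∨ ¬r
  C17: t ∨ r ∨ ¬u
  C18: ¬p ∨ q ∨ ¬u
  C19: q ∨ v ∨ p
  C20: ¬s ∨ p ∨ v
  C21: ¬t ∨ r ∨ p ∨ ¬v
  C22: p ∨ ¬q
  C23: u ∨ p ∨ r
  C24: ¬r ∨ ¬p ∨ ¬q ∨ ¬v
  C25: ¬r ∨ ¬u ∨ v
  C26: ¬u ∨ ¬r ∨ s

Suppose v = True.
Unit clause (¬t) forces t = False.
Unit clause (¬u) forces u = False.
Unit clause (s) forces s = True.
Suppose p = True.
Suppose q = False.
No clause remains; r is free.

p ↦ True; q ↦ False; r ↦ False; s ↦ True; t ↦ False; u ↦ False; v ↦ True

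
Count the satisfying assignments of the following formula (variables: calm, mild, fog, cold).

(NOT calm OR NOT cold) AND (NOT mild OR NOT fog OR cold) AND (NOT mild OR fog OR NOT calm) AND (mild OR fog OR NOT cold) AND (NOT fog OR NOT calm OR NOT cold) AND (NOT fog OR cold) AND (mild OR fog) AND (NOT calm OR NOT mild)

4

There are 2^4 = 16 truth assignments over (calm, mild, fog, cold).
Check each against the 8 clauses (columns in the order calm, mild, fog, cold):
  F F F F  ✗ fails (mild OR fog)
  F F F T  ✗ fails (mild OR fog OR NOT cold)
  F F T F  ✗ fails (NOT fog OR cold)
  F F T T  ✓ satisfies all
  F T F F  ✓ satisfies all
  F T F T  ✓ satisfies all
  F T T F  ✗ fails (NOT mild OR NOT fog OR cold)
  F T T T  ✓ satisfies all
  T F F F  ✗ fails (mild OR fog)
  T F F T  ✗ fails (NOT calm OR NOT cold)
  T F T F  ✗ fails (NOT fog OR cold)
  T F T T  ✗ fails (NOT calm OR NOT cold)
  T T F F  ✗ fails (NOT mild OR fog OR NOT calm)
  T T F T  ✗ fails (NOT calm OR NOT cold)
  T T T F  ✗ fails (NOT mild OR NOT fog OR cold)
  T T T T  ✗ fails (NOT calm OR NOT cold)
4 of the 16 rows are models.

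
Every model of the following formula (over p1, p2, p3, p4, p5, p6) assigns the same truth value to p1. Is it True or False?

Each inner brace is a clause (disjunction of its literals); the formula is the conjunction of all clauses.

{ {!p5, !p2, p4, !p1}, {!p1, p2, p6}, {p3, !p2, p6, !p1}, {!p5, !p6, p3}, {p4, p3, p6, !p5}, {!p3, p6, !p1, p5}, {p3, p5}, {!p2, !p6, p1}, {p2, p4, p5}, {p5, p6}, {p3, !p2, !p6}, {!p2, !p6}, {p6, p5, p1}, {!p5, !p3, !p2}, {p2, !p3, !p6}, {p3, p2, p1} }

Suppose p1 = true.
Try p2 = true.
(!p6) alone gives p6 = false.
(p3) alone gives p3 = true.
(p5) alone gives p5 = true.
That conflicts with the unit clause (!p5).
That branch fails; take p2 = false instead.
(p6) alone gives p6 = true.
(!p3) alone gives p3 = false.
(!p5) alone gives p5 = false.
That conflicts with the unit clause (p5).
Both values of p2 lead to a conflict.
So every satisfying assignment has p1 = False.

False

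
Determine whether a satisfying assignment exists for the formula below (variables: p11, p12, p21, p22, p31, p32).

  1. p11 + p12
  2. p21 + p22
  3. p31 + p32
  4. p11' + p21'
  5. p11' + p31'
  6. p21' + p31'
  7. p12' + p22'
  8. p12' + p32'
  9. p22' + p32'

Suppose p11 = 1.
(p21') alone gives p21 = 0.
(p22) alone gives p22 = 1.
(p31') alone gives p31 = 0.
(p32) alone gives p32 = 1.
That conflicts with the unit clause (p32').
Undo p11 and try p11 = 0.
(p12) alone gives p12 = 1.
(p22') alone gives p22 = 0.
(p21) alone gives p21 = 1.
(p31') alone gives p31 = 0.
(p32) alone gives p32 = 1.
That conflicts with the unit clause (p32').
Neither p11 = 1 nor p11 = 0 works.
No assignment satisfies every clause.

Unsatisfiable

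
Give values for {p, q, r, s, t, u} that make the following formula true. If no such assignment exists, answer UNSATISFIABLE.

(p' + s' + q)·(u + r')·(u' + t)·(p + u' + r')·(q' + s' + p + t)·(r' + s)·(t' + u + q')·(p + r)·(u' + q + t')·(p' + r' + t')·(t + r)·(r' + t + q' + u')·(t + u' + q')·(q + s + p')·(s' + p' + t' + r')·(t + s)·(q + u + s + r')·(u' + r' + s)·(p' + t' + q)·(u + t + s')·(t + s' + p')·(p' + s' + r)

p ↦ 1, q ↦ 1, r ↦ 0, s ↦ 0, t ↦ 1, u ↦ 1

Suppose u = 1.
The clause (t) is unit, so t = 1.
The clause (q) is unit, so q = 1.
Suppose p = 1.
The clause (r') is unit, so r = 0.
The clause (s') is unit, so s = 0.
This assignment satisfies each clause.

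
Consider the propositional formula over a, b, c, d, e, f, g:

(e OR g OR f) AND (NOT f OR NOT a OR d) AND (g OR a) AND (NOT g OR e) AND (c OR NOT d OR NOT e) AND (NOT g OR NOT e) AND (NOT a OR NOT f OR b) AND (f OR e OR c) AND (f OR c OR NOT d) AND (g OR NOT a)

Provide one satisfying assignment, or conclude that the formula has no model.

Suppose g = true.
The clause (e) is unit, so e = true.
That conflicts with the unit clause (NOT e).
Backtrack on g: now try g = false.
The clause (a) is unit, so a = true.
That conflicts with the unit clause (NOT a).
Neither g = true nor g = false works.

UNSATISFIABLE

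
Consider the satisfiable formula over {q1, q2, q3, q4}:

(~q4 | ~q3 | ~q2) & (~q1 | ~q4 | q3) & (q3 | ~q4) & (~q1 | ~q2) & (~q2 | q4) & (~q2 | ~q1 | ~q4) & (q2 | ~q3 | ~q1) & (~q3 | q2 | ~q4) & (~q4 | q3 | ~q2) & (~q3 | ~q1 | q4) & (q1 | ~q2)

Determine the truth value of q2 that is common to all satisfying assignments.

Suppose q2 = 1.
(~q1) alone gives q1 = 0.
That conflicts with the unit clause (q1).
So every satisfying assignment has q2 = False.

False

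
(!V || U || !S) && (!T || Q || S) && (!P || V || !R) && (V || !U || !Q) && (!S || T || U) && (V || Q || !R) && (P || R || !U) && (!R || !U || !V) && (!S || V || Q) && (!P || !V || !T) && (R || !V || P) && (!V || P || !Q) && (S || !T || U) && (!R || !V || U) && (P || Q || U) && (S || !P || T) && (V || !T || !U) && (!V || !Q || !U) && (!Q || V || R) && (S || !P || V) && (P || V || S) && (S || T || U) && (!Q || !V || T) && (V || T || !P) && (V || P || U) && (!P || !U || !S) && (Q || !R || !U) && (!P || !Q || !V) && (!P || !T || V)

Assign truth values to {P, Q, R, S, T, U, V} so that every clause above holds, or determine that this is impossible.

Try V = false.
Try P = false.
Unit clause (S) forces S = true.
Unit clause (Q) forces Q = true.
Unit clause (!U) forces U = false.
Now (U) is unsatisfied and unit — conflict.
That branch fails; take P = true instead.
Unit clause (!R) forces R = false.
Unit clause (!Q) forces Q = false.
Unit clause (!S) forces S = false.
Now (S) is unsatisfied and unit — conflict.
Both values of P lead to a conflict.
That branch fails; take V = true instead.
Try U = true.
Unit clause (!R) forces R = false.
Unit clause (P) forces P = true.
Unit clause (!T) forces T = false.
Unit clause (S) forces S = true.
Now (!S) is unsatisfied and unit — conflict.
That branch fails; take U = false instead.
Unit clause (!S) forces S = false.
Unit clause (!T) forces T = false.
Now (T) is unsatisfied and unit — conflict.
Both values of U lead to a conflict.
Both values of V lead to a conflict.

UNSATISFIABLE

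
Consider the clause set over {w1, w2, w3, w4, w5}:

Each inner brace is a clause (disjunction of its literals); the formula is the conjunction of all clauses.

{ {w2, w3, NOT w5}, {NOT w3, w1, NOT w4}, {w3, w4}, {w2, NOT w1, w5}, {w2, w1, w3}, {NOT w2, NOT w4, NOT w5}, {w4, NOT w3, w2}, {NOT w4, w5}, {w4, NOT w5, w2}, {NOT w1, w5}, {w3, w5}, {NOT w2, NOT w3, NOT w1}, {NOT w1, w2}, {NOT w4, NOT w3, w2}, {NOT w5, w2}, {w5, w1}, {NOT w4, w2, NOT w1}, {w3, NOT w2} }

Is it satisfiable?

Case w3 = true:
Case w1 = false:
The clause (NOT w4) is unit, so w4 = false.
The clause (w2) is unit, so w2 = true.
The clause (w5) is unit, so w5 = true.
All clauses are satisfied.
A satisfying assignment: w1=false, w2=true, w3=true, w4=false, w5=true.

Satisfiable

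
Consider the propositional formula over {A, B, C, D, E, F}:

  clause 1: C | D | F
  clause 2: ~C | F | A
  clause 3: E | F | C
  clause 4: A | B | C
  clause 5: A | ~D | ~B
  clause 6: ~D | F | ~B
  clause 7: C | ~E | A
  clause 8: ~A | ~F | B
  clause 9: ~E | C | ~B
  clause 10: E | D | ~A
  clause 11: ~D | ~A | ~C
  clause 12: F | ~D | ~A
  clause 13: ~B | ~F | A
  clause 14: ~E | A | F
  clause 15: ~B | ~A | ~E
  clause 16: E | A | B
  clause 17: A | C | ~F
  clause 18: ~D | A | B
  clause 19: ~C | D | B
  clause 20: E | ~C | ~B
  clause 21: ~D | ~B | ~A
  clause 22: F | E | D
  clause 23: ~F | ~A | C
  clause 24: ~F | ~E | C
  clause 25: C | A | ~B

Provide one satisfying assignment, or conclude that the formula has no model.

Try C = 1.
Try F = 1.
Try A = 0.
From the singleton clause (~B), B = 0.
From the singleton clause (E), E = 1.
From the singleton clause (~D), D = 0.
That conflicts with the unit clause (D).
Backtrack on A: now try A = 1.
From the singleton clause (B), B = 1.
From the singleton clause (~D), D = 0.
From the singleton clause (E), E = 1.
That conflicts with the unit clause (~E).
Either choice for A ends in contradiction.
Backtrack on F: now try F = 0.
From the singleton clause (A), A = 1.
From the singleton clause (~D), D = 0.
From the singleton clause (E), E = 1.
From the singleton clause (~B), B = 0.
That conflicts with the unit clause (B).
Either choice for F ends in contradiction.
Backtrack on C: now try C = 0.
Try D = 1.
Try E = 1.
From the singleton clause (A), A = 1.
From the singleton clause (~B), B = 0.
From the singleton clause (~F), F = 0.
That conflicts with the unit clause (F).
Backtrack on E: now try E = 0.
From the singleton clause (F), F = 1.
From the singleton clause (A), A = 1.
That conflicts with the unit clause (~A).
Either choice for E ends in contradiction.
Backtrack on D: now try D = 0.
From the singleton clause (F), F = 1.
From the singleton clause (A), A = 1.
That conflicts with the unit clause (~A).
Either choice for D ends in contradiction.
Either choice for C ends in contradiction.

UNSATISFIABLE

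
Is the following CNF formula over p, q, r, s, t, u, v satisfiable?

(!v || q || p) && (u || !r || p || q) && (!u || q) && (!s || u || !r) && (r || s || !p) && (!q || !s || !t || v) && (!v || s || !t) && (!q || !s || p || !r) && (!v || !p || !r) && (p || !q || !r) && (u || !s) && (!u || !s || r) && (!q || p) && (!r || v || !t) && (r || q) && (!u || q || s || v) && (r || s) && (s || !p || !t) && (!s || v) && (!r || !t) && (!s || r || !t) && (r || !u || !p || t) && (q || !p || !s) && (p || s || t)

Yes

Try u = false.
From the singleton clause (!s), s = false.
From the singleton clause (r), r = true.
From the singleton clause (!t), t = false.
From the singleton clause (p), p = true.
From the singleton clause (!v), v = false.
No clause remains; q is free.
A satisfying assignment: p=true,  q=false,  r=true,  s=false,  t=false,  u=false,  v=false.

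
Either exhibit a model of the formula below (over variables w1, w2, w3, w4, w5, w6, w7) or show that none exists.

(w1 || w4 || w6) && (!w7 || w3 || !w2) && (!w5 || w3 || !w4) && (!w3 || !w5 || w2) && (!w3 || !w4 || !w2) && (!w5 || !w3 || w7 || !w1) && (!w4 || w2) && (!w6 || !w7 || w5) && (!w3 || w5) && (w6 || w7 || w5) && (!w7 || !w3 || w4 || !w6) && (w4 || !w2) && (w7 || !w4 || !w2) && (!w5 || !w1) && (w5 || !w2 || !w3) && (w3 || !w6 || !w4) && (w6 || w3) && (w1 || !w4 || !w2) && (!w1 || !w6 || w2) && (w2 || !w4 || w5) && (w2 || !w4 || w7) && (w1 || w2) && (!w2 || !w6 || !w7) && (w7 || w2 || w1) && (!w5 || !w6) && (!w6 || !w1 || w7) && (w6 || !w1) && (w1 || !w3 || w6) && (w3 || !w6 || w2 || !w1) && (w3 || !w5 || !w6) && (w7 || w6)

UNSATISFIABLE

Branch on w4: set w4 = false.
(!w2) alone gives w2 = false.
(w1) alone gives w1 = true.
(!w5) alone gives w5 = false.
(!w3) alone gives w3 = false.
(w6) alone gives w6 = true.
That conflicts with the unit clause (!w6).
That branch fails; take w4 = true instead.
(w2) alone gives w2 = true.
(!w3) alone gives w3 = false.
(!w7) alone gives w7 = false.
That conflicts with the unit clause (w7).
Either choice for w4 ends in contradiction.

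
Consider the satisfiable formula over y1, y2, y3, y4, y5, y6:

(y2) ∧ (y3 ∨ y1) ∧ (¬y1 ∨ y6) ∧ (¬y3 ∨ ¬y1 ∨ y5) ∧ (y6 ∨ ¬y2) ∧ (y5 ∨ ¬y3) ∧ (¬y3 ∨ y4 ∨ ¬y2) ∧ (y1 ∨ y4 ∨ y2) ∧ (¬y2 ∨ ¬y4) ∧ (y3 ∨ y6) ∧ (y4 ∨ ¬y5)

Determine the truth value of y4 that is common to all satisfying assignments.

False

Suppose y4 = True.
(y2) alone gives y2 = True.
Now (¬y2) is unsatisfied and unit — conflict.
So every satisfying assignment has y4 = False.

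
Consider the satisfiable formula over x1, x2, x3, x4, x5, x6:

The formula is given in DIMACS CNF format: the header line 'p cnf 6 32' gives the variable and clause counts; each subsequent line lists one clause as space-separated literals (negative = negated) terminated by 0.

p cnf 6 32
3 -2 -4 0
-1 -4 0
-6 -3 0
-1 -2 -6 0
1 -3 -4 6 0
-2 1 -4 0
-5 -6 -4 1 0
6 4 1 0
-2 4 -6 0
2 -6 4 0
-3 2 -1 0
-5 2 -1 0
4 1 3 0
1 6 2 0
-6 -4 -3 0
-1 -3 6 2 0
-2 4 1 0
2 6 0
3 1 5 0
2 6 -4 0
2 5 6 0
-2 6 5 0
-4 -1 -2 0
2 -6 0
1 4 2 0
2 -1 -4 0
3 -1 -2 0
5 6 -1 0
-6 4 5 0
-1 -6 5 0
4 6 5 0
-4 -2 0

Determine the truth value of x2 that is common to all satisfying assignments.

Suppose x2 = False.
The clause (x6) is unit, so x6 = True.
That conflicts with the unit clause (¬x6).
So every satisfying assignment has x2 = True.

True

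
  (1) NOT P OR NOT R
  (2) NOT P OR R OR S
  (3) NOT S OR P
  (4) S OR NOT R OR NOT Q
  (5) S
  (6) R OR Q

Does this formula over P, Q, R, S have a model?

Satisfiable

(S) alone gives S = true.
(P) alone gives P = true.
(NOT R) alone gives R = false.
(Q) alone gives Q = true.
All clauses are satisfied.
A satisfying assignment: P ↦ true, Q ↦ true, R ↦ false, S ↦ true.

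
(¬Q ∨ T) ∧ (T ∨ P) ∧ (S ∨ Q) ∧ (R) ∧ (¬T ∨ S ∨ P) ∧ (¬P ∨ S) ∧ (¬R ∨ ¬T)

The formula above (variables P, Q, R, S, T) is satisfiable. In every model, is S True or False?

Suppose S = False.
From the singleton clause (Q), Q = True.
From the singleton clause (T), T = True.
From the singleton clause (R), R = True.
That conflicts with the unit clause (¬R).
So every satisfying assignment has S = True.

True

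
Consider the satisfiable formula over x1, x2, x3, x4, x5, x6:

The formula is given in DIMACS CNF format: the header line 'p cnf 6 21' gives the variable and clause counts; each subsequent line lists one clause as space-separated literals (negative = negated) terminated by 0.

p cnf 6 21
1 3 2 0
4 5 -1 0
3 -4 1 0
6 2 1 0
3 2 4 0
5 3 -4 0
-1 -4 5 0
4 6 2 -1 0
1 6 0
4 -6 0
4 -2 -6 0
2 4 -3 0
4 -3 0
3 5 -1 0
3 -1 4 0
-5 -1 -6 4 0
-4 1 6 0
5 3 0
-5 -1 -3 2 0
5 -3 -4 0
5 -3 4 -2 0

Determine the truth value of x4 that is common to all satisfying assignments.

Suppose x4 = False.
From the singleton clause (¬x6), x6 = False.
From the singleton clause (x1), x1 = True.
From the singleton clause (x5), x5 = True.
From the singleton clause (x2), x2 = True.
From the singleton clause (¬x3), x3 = False.
But (x3) is also a unit clause — contradiction.
So every satisfying assignment has x4 = True.

True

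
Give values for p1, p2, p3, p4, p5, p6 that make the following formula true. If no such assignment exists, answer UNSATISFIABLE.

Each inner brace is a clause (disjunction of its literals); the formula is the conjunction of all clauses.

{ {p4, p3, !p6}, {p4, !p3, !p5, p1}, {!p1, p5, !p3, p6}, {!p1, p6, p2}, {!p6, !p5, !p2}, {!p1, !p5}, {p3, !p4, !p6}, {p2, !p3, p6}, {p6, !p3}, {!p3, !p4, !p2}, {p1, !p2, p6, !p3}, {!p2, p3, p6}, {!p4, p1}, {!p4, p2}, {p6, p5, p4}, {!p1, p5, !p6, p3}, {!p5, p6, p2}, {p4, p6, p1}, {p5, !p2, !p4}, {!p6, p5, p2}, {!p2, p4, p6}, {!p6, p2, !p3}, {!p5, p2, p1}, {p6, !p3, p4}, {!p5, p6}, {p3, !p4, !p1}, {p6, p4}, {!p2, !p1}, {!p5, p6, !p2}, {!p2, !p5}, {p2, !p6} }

Suppose p1 = false.
From the singleton clause (!p4), p4 = false.
From the singleton clause (p6), p6 = true.
From the singleton clause (p3), p3 = true.
From the singleton clause (!p5), p5 = false.
From the singleton clause (p2), p2 = true.
Every clause now holds.

p1 ↦ false, p2 ↦ true, p3 ↦ true, p4 ↦ false, p5 ↦ false, p6 ↦ true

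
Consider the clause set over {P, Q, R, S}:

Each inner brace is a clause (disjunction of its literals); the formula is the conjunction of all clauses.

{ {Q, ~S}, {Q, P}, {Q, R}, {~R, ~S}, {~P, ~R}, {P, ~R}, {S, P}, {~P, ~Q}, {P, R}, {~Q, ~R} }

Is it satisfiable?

No

Try Q = 1.
The clause (~P) is unit, so P = 0.
The clause (~R) is unit, so R = 0.
That conflicts with the unit clause (R).
So Q must be the other value — set Q = 0.
The clause (~S) is unit, so S = 0.
The clause (P) is unit, so P = 1.
The clause (R) is unit, so R = 1.
That conflicts with the unit clause (~R).
Both values of Q lead to a conflict.
No assignment satisfies every clause.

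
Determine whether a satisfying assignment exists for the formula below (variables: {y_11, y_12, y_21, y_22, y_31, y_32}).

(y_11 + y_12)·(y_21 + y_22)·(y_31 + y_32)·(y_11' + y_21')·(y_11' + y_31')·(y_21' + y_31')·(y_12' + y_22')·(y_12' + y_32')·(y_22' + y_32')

Unsatisfiable

Try y_11 = 1.
(y_21') alone gives y_21 = 0.
(y_22) alone gives y_22 = 1.
(y_31') alone gives y_31 = 0.
(y_32) alone gives y_32 = 1.
Now (y_32') is unsatisfied and unit — conflict.
Backtrack on y_11: now try y_11 = 0.
(y_12) alone gives y_12 = 1.
(y_22') alone gives y_22 = 0.
(y_21) alone gives y_21 = 1.
(y_31') alone gives y_31 = 0.
(y_32) alone gives y_32 = 1.
Now (y_32') is unsatisfied and unit — conflict.
Either choice for y_11 ends in contradiction.
No assignment satisfies every clause.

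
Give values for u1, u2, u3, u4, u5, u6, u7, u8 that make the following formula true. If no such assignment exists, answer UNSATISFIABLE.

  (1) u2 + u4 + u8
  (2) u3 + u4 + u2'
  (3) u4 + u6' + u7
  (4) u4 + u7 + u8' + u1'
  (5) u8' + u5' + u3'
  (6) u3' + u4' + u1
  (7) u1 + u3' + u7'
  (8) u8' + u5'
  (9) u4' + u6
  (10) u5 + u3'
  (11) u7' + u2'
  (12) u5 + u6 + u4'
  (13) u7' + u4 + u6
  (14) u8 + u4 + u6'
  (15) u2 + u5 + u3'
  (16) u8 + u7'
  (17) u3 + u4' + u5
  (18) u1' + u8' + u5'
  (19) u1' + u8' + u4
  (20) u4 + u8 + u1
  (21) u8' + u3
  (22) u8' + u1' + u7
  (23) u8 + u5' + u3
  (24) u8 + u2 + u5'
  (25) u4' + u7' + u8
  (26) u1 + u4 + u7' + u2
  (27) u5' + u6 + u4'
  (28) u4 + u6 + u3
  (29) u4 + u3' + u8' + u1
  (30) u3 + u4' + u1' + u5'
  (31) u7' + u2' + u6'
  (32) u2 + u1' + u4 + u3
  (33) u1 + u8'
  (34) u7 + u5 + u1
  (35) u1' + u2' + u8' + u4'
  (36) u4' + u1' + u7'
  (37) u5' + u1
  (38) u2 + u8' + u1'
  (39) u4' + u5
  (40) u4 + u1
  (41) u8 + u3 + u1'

Branch on u8: set u8 = 0.
(u7') alone gives u7 = 0.
Branch on u2: set u2 = 1.
Branch on u3: set u3 = 1.
(u5) alone gives u5 = 1.
(u1) alone gives u1 = 1.
Branch on u4: set u4 = 0.
(u6') alone gives u6 = 0.
Every clause now holds.

u1 ↦ 1; u2 ↦ 1; u3 ↦ 1; u4 ↦ 0; u5 ↦ 1; u6 ↦ 0; u7 ↦ 0; u8 ↦ 0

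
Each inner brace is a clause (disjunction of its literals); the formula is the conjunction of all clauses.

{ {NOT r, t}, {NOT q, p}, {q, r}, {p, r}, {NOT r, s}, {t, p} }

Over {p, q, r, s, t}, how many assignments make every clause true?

There are 2^5 = 32 truth assignments over (p, q, r, s, t).
Split on r. With r = true, the clauses containing r are satisfied and NOT r drops from the rest; 3 of the 2^4 = 16 assignments to the other variables satisfy what remains.
With r = false, by the same count on the reduced clause set, 4 assignments work.
(One model: p=F, q=F, r=T, s=T, t=T.)
Total: 3 + 4 = 7.

7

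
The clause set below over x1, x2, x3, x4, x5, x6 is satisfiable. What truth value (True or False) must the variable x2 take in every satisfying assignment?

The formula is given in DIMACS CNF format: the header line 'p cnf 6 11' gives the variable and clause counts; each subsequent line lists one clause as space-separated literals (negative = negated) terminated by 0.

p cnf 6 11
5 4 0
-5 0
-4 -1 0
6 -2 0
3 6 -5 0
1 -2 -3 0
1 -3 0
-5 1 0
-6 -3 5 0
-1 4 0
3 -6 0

False

Suppose x2 = True.
The clause (¬x5) is unit, so x5 = False.
The clause (x4) is unit, so x4 = True.
The clause (¬x1) is unit, so x1 = False.
The clause (x6) is unit, so x6 = True.
The clause (¬x3) is unit, so x3 = False.
But (x3) is also a unit clause — contradiction.
So every satisfying assignment has x2 = False.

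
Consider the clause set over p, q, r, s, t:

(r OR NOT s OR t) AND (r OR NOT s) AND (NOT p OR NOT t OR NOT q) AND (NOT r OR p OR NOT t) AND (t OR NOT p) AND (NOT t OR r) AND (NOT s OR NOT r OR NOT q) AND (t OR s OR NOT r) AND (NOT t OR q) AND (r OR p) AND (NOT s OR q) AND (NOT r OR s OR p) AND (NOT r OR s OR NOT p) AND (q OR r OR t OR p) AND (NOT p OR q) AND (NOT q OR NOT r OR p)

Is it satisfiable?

Unsatisfiable

Branch on r: set r = true.
Branch on p: set p = true.
From the singleton clause (t), t = true.
From the singleton clause (NOT q), q = false.
Now (q) is unsatisfied and unit — conflict.
That branch fails; take p = false instead.
From the singleton clause (NOT t), t = false.
From the singleton clause (s), s = true.
From the singleton clause (NOT q), q = false.
Now (q) is unsatisfied and unit — conflict.
Neither p = true nor p = false works.
That branch fails; take r = false instead.
From the singleton clause (NOT s), s = false.
From the singleton clause (NOT t), t = false.
From the singleton clause (NOT p), p = false.
Now (p) is unsatisfied and unit — conflict.
Neither r = true nor r = false works.
No assignment satisfies every clause.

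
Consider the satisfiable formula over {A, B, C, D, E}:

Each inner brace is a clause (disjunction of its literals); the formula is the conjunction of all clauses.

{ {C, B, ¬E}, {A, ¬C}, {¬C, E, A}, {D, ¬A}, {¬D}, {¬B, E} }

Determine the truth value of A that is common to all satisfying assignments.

Suppose A = True.
From the singleton clause (D), D = True.
That conflicts with the unit clause (¬D).
So every satisfying assignment has A = False.

False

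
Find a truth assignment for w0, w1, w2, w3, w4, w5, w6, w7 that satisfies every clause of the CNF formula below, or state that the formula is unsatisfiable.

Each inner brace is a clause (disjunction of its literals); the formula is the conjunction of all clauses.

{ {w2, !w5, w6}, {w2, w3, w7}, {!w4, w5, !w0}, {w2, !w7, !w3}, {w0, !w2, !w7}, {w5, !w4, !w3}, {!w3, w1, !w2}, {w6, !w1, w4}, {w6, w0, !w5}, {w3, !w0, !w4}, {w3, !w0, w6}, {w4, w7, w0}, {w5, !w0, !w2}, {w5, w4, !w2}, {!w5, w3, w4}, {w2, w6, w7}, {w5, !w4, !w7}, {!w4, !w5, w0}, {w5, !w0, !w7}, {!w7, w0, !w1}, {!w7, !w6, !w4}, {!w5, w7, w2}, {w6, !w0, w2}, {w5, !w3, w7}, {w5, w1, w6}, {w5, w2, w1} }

w0: false; w1: true; w2: true; w3: false; w4: true; w5: false; w6: false; w7: false

Try w2 = true.
Try w0 = false.
From the singleton clause (!w7), w7 = false.
From the singleton clause (w4), w4 = true.
From the singleton clause (!w5), w5 = false.
From the singleton clause (!w3), w3 = false.
Try w1 = true.
No clause remains; w6 is free.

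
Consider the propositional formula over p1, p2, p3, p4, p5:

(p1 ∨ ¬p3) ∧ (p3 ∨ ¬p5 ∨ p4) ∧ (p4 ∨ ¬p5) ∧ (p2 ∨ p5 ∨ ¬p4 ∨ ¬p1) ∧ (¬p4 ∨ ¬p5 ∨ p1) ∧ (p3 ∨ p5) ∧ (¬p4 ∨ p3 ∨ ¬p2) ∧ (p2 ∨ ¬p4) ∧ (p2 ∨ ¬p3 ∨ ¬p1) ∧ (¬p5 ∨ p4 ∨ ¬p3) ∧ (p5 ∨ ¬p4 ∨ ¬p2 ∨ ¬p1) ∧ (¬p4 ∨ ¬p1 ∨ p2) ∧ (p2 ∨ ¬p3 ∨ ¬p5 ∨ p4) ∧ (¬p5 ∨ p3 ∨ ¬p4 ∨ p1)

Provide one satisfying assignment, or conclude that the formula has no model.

p1=True,  p2=True,  p3=True,  p4=True,  p5=True

Case p1 = True:
Case p4 = True:
From the singleton clause (p2), p2 = True.
From the singleton clause (p3), p3 = True.
From the singleton clause (p5), p5 = True.
Every clause now holds.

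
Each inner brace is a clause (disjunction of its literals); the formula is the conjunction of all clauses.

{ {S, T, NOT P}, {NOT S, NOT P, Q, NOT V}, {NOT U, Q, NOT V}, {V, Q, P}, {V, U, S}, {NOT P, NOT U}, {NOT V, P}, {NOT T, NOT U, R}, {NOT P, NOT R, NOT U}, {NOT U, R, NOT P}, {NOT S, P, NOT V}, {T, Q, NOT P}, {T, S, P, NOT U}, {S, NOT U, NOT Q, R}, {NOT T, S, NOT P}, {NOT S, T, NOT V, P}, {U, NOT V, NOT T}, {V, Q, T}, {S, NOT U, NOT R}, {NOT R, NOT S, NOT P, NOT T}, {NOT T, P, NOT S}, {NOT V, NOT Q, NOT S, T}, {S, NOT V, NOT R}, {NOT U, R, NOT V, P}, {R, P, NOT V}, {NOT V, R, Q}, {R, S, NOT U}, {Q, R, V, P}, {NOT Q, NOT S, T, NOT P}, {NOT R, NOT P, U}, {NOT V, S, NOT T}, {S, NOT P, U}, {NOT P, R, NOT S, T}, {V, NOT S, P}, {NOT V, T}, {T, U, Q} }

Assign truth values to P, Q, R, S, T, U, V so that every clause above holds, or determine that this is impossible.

P ↦ true,  Q ↦ false,  R ↦ false,  S ↦ true,  T ↦ true,  U ↦ false,  V ↦ false

Try P = true.
From the singleton clause (NOT U), U = false.
From the singleton clause (NOT R), R = false.
From the singleton clause (S), S = true.
From the singleton clause (T), T = true.
From the singleton clause (NOT V), V = false.
All clauses hold; Q can take either value.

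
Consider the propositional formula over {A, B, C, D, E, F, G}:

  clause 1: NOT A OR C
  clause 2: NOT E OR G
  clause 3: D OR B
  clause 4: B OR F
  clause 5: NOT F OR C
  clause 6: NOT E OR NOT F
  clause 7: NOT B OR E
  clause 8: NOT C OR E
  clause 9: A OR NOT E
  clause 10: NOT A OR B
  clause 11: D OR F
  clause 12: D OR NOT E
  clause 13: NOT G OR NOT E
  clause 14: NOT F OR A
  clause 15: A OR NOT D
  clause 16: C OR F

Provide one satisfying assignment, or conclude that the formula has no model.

Try A = false.
The clause (NOT E) is unit, so E = false.
The clause (NOT B) is unit, so B = false.
The clause (D) is unit, so D = true.
But (NOT D) is also a unit clause — contradiction.
Undo A and try A = true.
The clause (C) is unit, so C = true.
The clause (E) is unit, so E = true.
The clause (G) is unit, so G = true.
But (NOT G) is also a unit clause — contradiction.
Either choice for A ends in contradiction.

UNSATISFIABLE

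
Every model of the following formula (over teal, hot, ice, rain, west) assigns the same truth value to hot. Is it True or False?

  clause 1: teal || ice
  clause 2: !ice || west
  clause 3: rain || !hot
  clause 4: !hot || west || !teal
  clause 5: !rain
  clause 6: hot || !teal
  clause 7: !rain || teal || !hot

Suppose hot = true.
The clause (rain) is unit, so rain = true.
But (!rain) is also a unit clause — contradiction.
So every satisfying assignment has hot = False.

False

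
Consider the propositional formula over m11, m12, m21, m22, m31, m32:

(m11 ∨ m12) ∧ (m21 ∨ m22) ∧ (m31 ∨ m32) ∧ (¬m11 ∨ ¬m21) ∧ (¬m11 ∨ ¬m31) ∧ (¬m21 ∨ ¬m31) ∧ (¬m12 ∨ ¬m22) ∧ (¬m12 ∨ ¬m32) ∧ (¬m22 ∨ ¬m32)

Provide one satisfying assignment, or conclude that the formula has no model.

UNSATISFIABLE

Suppose m11 = True.
(¬m21) alone gives m21 = False.
(m22) alone gives m22 = True.
(¬m31) alone gives m31 = False.
(m32) alone gives m32 = True.
That conflicts with the unit clause (¬m32).
Backtrack on m11: now try m11 = False.
(m12) alone gives m12 = True.
(¬m22) alone gives m22 = False.
(m21) alone gives m21 = True.
(¬m31) alone gives m31 = False.
(m32) alone gives m32 = True.
That conflicts with the unit clause (¬m32).
Neither m11 = True nor m11 = False works.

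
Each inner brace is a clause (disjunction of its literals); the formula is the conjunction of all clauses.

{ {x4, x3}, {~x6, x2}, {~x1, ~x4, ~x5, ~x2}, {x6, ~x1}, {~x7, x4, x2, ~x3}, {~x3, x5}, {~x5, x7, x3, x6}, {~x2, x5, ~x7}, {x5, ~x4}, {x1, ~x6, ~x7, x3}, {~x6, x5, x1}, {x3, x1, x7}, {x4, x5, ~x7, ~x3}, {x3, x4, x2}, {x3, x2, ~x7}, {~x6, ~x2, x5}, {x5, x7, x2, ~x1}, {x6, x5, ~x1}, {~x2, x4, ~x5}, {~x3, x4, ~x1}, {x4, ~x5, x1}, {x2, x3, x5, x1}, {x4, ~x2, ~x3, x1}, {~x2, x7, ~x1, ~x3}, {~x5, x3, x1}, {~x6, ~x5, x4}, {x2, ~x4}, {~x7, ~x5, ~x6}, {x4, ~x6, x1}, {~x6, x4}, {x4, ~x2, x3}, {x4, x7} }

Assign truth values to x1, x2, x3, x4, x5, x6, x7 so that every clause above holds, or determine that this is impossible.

x1=0,  x2=1,  x3=1,  x4=1,  x5=1,  x6=1,  x7=0

Branch on x4: set x4 = 1.
From the singleton clause (x5), x5 = 1.
From the singleton clause (x2), x2 = 1.
From the singleton clause (~x1), x1 = 0.
From the singleton clause (x3), x3 = 1.
Branch on x7: set x7 = 0.
No clause remains; x6 is free.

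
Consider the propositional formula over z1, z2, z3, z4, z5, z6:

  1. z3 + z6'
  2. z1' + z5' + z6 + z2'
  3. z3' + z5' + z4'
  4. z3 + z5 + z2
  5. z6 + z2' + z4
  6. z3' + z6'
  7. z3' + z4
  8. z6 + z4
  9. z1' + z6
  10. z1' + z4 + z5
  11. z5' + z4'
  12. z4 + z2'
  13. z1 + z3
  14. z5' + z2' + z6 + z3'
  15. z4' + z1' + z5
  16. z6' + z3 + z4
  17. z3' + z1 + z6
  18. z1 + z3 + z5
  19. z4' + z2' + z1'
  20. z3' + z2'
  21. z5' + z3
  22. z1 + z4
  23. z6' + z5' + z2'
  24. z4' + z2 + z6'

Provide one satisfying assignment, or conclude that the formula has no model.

Suppose z3 = 1.
From the singleton clause (z6'), z6 = 0.
From the singleton clause (z4), z4 = 1.
From the singleton clause (z5'), z5 = 0.
From the singleton clause (z1'), z1 = 0.
But (z1) is also a unit clause — contradiction.
Backtrack on z3: now try z3 = 0.
From the singleton clause (z6'), z6 = 0.
From the singleton clause (z4), z4 = 1.
From the singleton clause (z1'), z1 = 0.
But (z1) is also a unit clause — contradiction.
Neither z3 = 1 nor z3 = 0 works.

UNSATISFIABLE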